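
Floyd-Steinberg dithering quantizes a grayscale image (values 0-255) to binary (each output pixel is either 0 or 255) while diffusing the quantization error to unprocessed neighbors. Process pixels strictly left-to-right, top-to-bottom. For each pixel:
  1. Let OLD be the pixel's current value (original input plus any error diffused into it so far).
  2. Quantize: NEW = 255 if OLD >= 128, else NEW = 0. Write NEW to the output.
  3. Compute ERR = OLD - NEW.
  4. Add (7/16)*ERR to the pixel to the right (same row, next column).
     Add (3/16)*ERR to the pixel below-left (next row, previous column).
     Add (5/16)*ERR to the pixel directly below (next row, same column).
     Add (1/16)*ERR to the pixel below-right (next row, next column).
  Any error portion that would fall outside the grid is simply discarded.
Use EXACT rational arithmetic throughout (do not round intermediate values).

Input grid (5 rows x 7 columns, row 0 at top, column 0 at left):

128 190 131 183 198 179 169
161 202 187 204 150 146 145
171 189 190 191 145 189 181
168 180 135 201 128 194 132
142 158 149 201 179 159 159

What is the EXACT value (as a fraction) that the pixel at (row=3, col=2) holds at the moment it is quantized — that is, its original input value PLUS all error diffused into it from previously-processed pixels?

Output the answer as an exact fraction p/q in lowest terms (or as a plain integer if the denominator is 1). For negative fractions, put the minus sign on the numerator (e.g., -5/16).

(0,0): OLD=128 → NEW=255, ERR=-127
(0,1): OLD=2151/16 → NEW=255, ERR=-1929/16
(0,2): OLD=20033/256 → NEW=0, ERR=20033/256
(0,3): OLD=889799/4096 → NEW=255, ERR=-154681/4096
(0,4): OLD=11893361/65536 → NEW=255, ERR=-4818319/65536
(0,5): OLD=153966871/1048576 → NEW=255, ERR=-113420009/1048576
(0,6): OLD=2041409441/16777216 → NEW=0, ERR=2041409441/16777216
(1,0): OLD=25269/256 → NEW=0, ERR=25269/256
(1,1): OLD=438771/2048 → NEW=255, ERR=-83469/2048
(1,2): OLD=11731439/65536 → NEW=255, ERR=-4980241/65536
(1,3): OLD=39336707/262144 → NEW=255, ERR=-27510013/262144
(1,4): OLD=980978153/16777216 → NEW=0, ERR=980978153/16777216
(1,5): OLD=20937780793/134217728 → NEW=255, ERR=-13287739847/134217728
(1,6): OLD=285509566519/2147483648 → NEW=255, ERR=-262098763721/2147483648
(2,0): OLD=6363681/32768 → NEW=255, ERR=-1992159/32768
(2,1): OLD=148463739/1048576 → NEW=255, ERR=-118923141/1048576
(2,2): OLD=1583933489/16777216 → NEW=0, ERR=1583933489/16777216
(2,3): OLD=27611747561/134217728 → NEW=255, ERR=-6613773079/134217728
(2,4): OLD=125189748665/1073741824 → NEW=0, ERR=125189748665/1073741824
(2,5): OLD=6522896757523/34359738368 → NEW=255, ERR=-2238836526317/34359738368
(2,6): OLD=59464384130997/549755813888 → NEW=0, ERR=59464384130997/549755813888
(3,0): OLD=2143057425/16777216 → NEW=0, ERR=2143057425/16777216
(3,1): OLD=28768873917/134217728 → NEW=255, ERR=-5456646723/134217728
(3,2): OLD=140003811847/1073741824 → NEW=255, ERR=-133800353273/1073741824
Target (3,2): original=135, with diffused error = 140003811847/1073741824

Answer: 140003811847/1073741824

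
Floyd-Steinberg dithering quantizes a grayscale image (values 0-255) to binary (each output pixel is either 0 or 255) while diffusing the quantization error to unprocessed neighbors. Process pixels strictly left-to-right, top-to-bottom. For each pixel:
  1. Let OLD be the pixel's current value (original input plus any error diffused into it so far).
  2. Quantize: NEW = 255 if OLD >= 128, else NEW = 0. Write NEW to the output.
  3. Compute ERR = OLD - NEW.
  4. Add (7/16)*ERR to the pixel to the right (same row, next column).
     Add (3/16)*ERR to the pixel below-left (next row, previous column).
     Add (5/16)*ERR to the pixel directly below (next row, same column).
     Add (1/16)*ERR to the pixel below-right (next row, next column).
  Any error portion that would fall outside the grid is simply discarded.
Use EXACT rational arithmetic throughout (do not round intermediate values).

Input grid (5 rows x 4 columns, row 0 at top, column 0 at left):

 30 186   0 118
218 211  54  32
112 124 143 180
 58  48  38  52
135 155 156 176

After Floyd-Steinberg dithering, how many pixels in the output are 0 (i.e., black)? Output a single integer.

Answer: 11

Derivation:
(0,0): OLD=30 → NEW=0, ERR=30
(0,1): OLD=1593/8 → NEW=255, ERR=-447/8
(0,2): OLD=-3129/128 → NEW=0, ERR=-3129/128
(0,3): OLD=219761/2048 → NEW=0, ERR=219761/2048
(1,0): OLD=27763/128 → NEW=255, ERR=-4877/128
(1,1): OLD=178341/1024 → NEW=255, ERR=-82779/1024
(1,2): OLD=905097/32768 → NEW=0, ERR=905097/32768
(1,3): OLD=39892751/524288 → NEW=0, ERR=39892751/524288
(2,0): OLD=1391591/16384 → NEW=0, ERR=1391591/16384
(2,1): OLD=72716125/524288 → NEW=255, ERR=-60977315/524288
(2,2): OLD=115304113/1048576 → NEW=0, ERR=115304113/1048576
(2,3): OLD=4254918285/16777216 → NEW=255, ERR=-23271795/16777216
(3,0): OLD=526261879/8388608 → NEW=0, ERR=526261879/8388608
(3,1): OLD=8727892201/134217728 → NEW=0, ERR=8727892201/134217728
(3,2): OLD=200325540631/2147483648 → NEW=0, ERR=200325540631/2147483648
(3,3): OLD=3410234054177/34359738368 → NEW=0, ERR=3410234054177/34359738368
(4,0): OLD=358194919403/2147483648 → NEW=255, ERR=-189413410837/2147483648
(4,1): OLD=2716898305089/17179869184 → NEW=255, ERR=-1663968336831/17179869184
(4,2): OLD=90957436067361/549755813888 → NEW=255, ERR=-49230296474079/549755813888
(4,3): OLD=1527602359325751/8796093022208 → NEW=255, ERR=-715401361337289/8796093022208
Output grid:
  Row 0: .#..  (3 black, running=3)
  Row 1: ##..  (2 black, running=5)
  Row 2: .#.#  (2 black, running=7)
  Row 3: ....  (4 black, running=11)
  Row 4: ####  (0 black, running=11)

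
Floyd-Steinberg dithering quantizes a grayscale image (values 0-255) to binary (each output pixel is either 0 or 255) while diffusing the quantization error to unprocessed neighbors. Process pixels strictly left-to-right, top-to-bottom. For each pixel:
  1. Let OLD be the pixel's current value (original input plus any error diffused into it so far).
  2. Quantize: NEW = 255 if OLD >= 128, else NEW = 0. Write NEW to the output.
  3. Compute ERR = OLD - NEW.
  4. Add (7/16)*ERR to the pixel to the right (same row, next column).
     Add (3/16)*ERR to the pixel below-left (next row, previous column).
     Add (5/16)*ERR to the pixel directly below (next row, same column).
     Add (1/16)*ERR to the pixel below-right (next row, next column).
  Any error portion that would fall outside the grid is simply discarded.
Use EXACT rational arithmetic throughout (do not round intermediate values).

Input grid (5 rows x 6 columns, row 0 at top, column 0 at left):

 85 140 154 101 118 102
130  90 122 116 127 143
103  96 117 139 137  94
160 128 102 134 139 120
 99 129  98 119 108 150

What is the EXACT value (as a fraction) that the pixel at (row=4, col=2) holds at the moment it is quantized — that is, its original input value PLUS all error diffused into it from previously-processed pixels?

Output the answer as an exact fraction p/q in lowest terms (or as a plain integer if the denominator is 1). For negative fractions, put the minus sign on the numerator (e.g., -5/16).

(0,0): OLD=85 → NEW=0, ERR=85
(0,1): OLD=2835/16 → NEW=255, ERR=-1245/16
(0,2): OLD=30709/256 → NEW=0, ERR=30709/256
(0,3): OLD=628659/4096 → NEW=255, ERR=-415821/4096
(0,4): OLD=4822501/65536 → NEW=0, ERR=4822501/65536
(0,5): OLD=140712259/1048576 → NEW=255, ERR=-126674621/1048576
(1,0): OLD=36345/256 → NEW=255, ERR=-28935/256
(1,1): OLD=90191/2048 → NEW=0, ERR=90191/2048
(1,2): OLD=10148603/65536 → NEW=255, ERR=-6563077/65536
(1,3): OLD=16189151/262144 → NEW=0, ERR=16189151/262144
(1,4): OLD=2483328701/16777216 → NEW=255, ERR=-1794861379/16777216
(1,5): OLD=16922831131/268435456 → NEW=0, ERR=16922831131/268435456
(2,0): OLD=2488277/32768 → NEW=0, ERR=2488277/32768
(2,1): OLD=122833143/1048576 → NEW=0, ERR=122833143/1048576
(2,2): OLD=2538167717/16777216 → NEW=255, ERR=-1740022363/16777216
(2,3): OLD=11624084157/134217728 → NEW=0, ERR=11624084157/134217728
(2,4): OLD=674904971447/4294967296 → NEW=255, ERR=-420311689033/4294967296
(2,5): OLD=4411790967409/68719476736 → NEW=0, ERR=4411790967409/68719476736
(3,0): OLD=3450978309/16777216 → NEW=255, ERR=-827211771/16777216
(3,1): OLD=17224919073/134217728 → NEW=255, ERR=-17000601567/134217728
(3,2): OLD=40516560691/1073741824 → NEW=0, ERR=40516560691/1073741824
(3,3): OLD=10496346255065/68719476736 → NEW=255, ERR=-7027120312615/68719476736
(3,4): OLD=44602121470265/549755813888 → NEW=0, ERR=44602121470265/549755813888
(3,5): OLD=1490417755456951/8796093022208 → NEW=255, ERR=-752585965206089/8796093022208
(4,0): OLD=128510605611/2147483648 → NEW=0, ERR=128510605611/2147483648
(4,1): OLD=4109148620847/34359738368 → NEW=0, ERR=4109148620847/34359738368
(4,2): OLD=148459850694877/1099511627776 → NEW=255, ERR=-131915614388003/1099511627776
Target (4,2): original=98, with diffused error = 148459850694877/1099511627776

Answer: 148459850694877/1099511627776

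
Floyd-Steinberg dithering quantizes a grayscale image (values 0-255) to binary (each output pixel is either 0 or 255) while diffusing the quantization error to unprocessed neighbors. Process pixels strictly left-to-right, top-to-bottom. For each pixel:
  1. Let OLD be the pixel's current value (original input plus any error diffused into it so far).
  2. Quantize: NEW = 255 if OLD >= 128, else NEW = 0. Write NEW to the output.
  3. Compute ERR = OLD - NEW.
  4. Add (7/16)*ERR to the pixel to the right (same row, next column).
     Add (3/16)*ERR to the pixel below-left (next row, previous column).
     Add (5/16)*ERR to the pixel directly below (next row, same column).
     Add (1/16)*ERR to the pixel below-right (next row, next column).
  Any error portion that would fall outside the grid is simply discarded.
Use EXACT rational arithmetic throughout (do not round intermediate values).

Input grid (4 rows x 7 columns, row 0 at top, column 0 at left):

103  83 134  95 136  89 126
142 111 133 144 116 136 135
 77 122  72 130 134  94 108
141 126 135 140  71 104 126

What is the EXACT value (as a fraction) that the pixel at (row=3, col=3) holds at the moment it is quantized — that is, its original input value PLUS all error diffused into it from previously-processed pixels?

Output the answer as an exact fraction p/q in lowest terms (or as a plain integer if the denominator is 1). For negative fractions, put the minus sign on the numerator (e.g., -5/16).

(0,0): OLD=103 → NEW=0, ERR=103
(0,1): OLD=2049/16 → NEW=255, ERR=-2031/16
(0,2): OLD=20087/256 → NEW=0, ERR=20087/256
(0,3): OLD=529729/4096 → NEW=255, ERR=-514751/4096
(0,4): OLD=5309639/65536 → NEW=0, ERR=5309639/65536
(0,5): OLD=130490737/1048576 → NEW=0, ERR=130490737/1048576
(0,6): OLD=3027364375/16777216 → NEW=255, ERR=-1250825705/16777216
(1,0): OLD=38499/256 → NEW=255, ERR=-26781/256
(1,1): OLD=95669/2048 → NEW=0, ERR=95669/2048
(1,2): OLD=9598425/65536 → NEW=255, ERR=-7113255/65536
(1,3): OLD=20273317/262144 → NEW=0, ERR=20273317/262144
(1,4): OLD=3198277007/16777216 → NEW=255, ERR=-1079913073/16777216
(1,5): OLD=18496939967/134217728 → NEW=255, ERR=-15728580673/134217728
(1,6): OLD=146480013905/2147483648 → NEW=0, ERR=146480013905/2147483648
(2,0): OLD=1738903/32768 → NEW=0, ERR=1738903/32768
(2,1): OLD=139382253/1048576 → NEW=255, ERR=-128004627/1048576
(2,2): OLD=35129095/16777216 → NEW=0, ERR=35129095/16777216
(2,3): OLD=18284620943/134217728 → NEW=255, ERR=-15940899697/134217728
(2,4): OLD=48087092159/1073741824 → NEW=0, ERR=48087092159/1073741824
(2,5): OLD=2945959411349/34359738368 → NEW=0, ERR=2945959411349/34359738368
(2,6): OLD=87687228239459/549755813888 → NEW=255, ERR=-52500504301981/549755813888
(3,0): OLD=2259798055/16777216 → NEW=255, ERR=-2018392025/16777216
(3,1): OLD=5224729371/134217728 → NEW=0, ERR=5224729371/134217728
(3,2): OLD=131840635265/1073741824 → NEW=0, ERR=131840635265/1073741824
(3,3): OLD=709234920823/4294967296 → NEW=255, ERR=-385981739657/4294967296
Target (3,3): original=140, with diffused error = 709234920823/4294967296

Answer: 709234920823/4294967296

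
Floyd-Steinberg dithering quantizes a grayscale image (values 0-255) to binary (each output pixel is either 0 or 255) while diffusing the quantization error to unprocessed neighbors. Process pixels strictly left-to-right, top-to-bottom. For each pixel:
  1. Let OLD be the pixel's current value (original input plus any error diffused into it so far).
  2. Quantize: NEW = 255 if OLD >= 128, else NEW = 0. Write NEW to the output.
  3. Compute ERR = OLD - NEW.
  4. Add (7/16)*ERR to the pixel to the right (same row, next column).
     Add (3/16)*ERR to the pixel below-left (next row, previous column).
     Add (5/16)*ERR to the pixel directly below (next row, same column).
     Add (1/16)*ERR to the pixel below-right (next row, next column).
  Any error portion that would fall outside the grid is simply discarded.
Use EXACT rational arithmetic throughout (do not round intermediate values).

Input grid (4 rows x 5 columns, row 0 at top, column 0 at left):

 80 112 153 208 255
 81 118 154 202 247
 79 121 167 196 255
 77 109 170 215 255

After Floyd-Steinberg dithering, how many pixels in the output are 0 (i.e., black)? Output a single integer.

Answer: 7

Derivation:
(0,0): OLD=80 → NEW=0, ERR=80
(0,1): OLD=147 → NEW=255, ERR=-108
(0,2): OLD=423/4 → NEW=0, ERR=423/4
(0,3): OLD=16273/64 → NEW=255, ERR=-47/64
(0,4): OLD=260791/1024 → NEW=255, ERR=-329/1024
(1,0): OLD=343/4 → NEW=0, ERR=343/4
(1,1): OLD=4691/32 → NEW=255, ERR=-3469/32
(1,2): OLD=135917/1024 → NEW=255, ERR=-125203/1024
(1,3): OLD=158543/1024 → NEW=255, ERR=-102577/1024
(1,4): OLD=831603/4096 → NEW=255, ERR=-212877/4096
(2,0): OLD=43761/512 → NEW=0, ERR=43761/512
(2,1): OLD=1752277/16384 → NEW=0, ERR=1752277/16384
(2,2): OLD=39327923/262144 → NEW=255, ERR=-27518797/262144
(2,3): OLD=425229093/4194304 → NEW=0, ERR=425229093/4194304
(2,4): OLD=18579278339/67108864 → NEW=255, ERR=1466518019/67108864
(3,0): OLD=32443679/262144 → NEW=0, ERR=32443679/262144
(3,1): OLD=382158145/2097152 → NEW=255, ERR=-152615615/2097152
(3,2): OLD=8794654701/67108864 → NEW=255, ERR=-8318105619/67108864
(3,3): OLD=51000205573/268435456 → NEW=255, ERR=-17450835707/268435456
(3,4): OLD=1029605832863/4294967296 → NEW=255, ERR=-65610827617/4294967296
Output grid:
  Row 0: .#.##  (2 black, running=2)
  Row 1: .####  (1 black, running=3)
  Row 2: ..#.#  (3 black, running=6)
  Row 3: .####  (1 black, running=7)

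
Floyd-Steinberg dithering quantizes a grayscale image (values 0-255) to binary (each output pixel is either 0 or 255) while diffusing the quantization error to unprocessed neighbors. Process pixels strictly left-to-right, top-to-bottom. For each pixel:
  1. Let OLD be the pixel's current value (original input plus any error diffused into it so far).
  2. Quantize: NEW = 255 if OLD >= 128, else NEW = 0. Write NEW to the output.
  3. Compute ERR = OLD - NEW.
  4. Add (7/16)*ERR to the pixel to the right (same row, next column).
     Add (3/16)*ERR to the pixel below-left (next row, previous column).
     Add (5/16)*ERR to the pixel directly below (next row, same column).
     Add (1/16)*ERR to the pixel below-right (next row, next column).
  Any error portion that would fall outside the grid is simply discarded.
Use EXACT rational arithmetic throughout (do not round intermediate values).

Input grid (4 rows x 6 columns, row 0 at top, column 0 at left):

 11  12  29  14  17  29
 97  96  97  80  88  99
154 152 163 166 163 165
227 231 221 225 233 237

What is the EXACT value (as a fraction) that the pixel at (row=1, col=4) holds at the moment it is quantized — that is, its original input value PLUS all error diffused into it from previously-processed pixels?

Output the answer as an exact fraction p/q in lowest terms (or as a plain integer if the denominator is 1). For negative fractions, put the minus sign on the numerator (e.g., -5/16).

(0,0): OLD=11 → NEW=0, ERR=11
(0,1): OLD=269/16 → NEW=0, ERR=269/16
(0,2): OLD=9307/256 → NEW=0, ERR=9307/256
(0,3): OLD=122493/4096 → NEW=0, ERR=122493/4096
(0,4): OLD=1971563/65536 → NEW=0, ERR=1971563/65536
(0,5): OLD=44209645/1048576 → NEW=0, ERR=44209645/1048576
(1,0): OLD=26519/256 → NEW=0, ERR=26519/256
(1,1): OLD=315553/2048 → NEW=255, ERR=-206687/2048
(1,2): OLD=4644277/65536 → NEW=0, ERR=4644277/65536
(1,3): OLD=33623185/262144 → NEW=255, ERR=-33223535/262144
(1,4): OLD=867848211/16777216 → NEW=0, ERR=867848211/16777216
Target (1,4): original=88, with diffused error = 867848211/16777216

Answer: 867848211/16777216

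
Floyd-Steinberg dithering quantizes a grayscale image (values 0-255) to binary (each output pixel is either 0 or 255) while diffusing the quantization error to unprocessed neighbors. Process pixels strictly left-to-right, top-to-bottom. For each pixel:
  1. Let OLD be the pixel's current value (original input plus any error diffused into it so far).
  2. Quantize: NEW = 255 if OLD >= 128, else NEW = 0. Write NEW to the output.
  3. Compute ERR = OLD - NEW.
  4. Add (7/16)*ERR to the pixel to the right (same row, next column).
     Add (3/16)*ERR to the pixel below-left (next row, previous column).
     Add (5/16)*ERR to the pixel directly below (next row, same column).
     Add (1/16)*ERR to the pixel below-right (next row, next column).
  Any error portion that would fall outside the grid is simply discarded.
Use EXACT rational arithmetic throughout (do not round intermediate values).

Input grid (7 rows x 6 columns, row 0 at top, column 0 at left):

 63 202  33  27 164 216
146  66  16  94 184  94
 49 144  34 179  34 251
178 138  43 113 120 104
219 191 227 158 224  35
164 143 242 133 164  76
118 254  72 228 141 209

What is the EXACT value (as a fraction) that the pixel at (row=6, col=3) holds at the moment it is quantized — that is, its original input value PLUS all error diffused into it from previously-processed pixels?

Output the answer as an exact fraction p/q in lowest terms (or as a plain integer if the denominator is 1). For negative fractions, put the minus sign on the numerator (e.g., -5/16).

Answer: 65105551506707104133/288230376151711744

Derivation:
(0,0): OLD=63 → NEW=0, ERR=63
(0,1): OLD=3673/16 → NEW=255, ERR=-407/16
(0,2): OLD=5599/256 → NEW=0, ERR=5599/256
(0,3): OLD=149785/4096 → NEW=0, ERR=149785/4096
(0,4): OLD=11796399/65536 → NEW=255, ERR=-4915281/65536
(0,5): OLD=192085449/1048576 → NEW=255, ERR=-75301431/1048576
(1,0): OLD=41195/256 → NEW=255, ERR=-24085/256
(1,1): OLD=51053/2048 → NEW=0, ERR=51053/2048
(1,2): OLD=2556401/65536 → NEW=0, ERR=2556401/65536
(1,3): OLD=28782813/262144 → NEW=0, ERR=28782813/262144
(1,4): OLD=3312144695/16777216 → NEW=255, ERR=-966045385/16777216
(1,5): OLD=11188188753/268435456 → NEW=0, ERR=11188188753/268435456
(2,0): OLD=795391/32768 → NEW=0, ERR=795391/32768
(2,1): OLD=171802341/1048576 → NEW=255, ERR=-95584539/1048576
(2,2): OLD=477378543/16777216 → NEW=0, ERR=477378543/16777216
(2,3): OLD=29179199543/134217728 → NEW=255, ERR=-5046321097/134217728
(2,4): OLD=61134928677/4294967296 → NEW=0, ERR=61134928677/4294967296
(2,5): OLD=18324280643155/68719476736 → NEW=255, ERR=800814075475/68719476736
(3,0): OLD=2826853391/16777216 → NEW=255, ERR=-1451336689/16777216
(3,1): OLD=10538674403/134217728 → NEW=0, ERR=10538674403/134217728
(3,2): OLD=78916937561/1073741824 → NEW=0, ERR=78916937561/1073741824
(3,3): OLD=9473177440395/68719476736 → NEW=255, ERR=-8050289127285/68719476736
(3,4): OLD=40149445780523/549755813888 → NEW=0, ERR=40149445780523/549755813888
(3,5): OLD=1235697628662949/8796093022208 → NEW=255, ERR=-1007306092000091/8796093022208
(4,0): OLD=443861474561/2147483648 → NEW=255, ERR=-103746855679/2147483648
(4,1): OLD=6967306519949/34359738368 → NEW=255, ERR=-1794426763891/34359738368
(4,2): OLD=230965518742679/1099511627776 → NEW=255, ERR=-49409946340201/1099511627776
(4,3): OLD=2111380259199123/17592186044416 → NEW=0, ERR=2111380259199123/17592186044416
(4,4): OLD=76149257353878979/281474976710656 → NEW=255, ERR=4373138292661699/281474976710656
(4,5): OLD=47625496526212469/4503599627370496 → NEW=0, ERR=47625496526212469/4503599627370496
(5,0): OLD=76476924731639/549755813888 → NEW=255, ERR=-63710807809801/549755813888
(5,1): OLD=1135274783663463/17592186044416 → NEW=0, ERR=1135274783663463/17592186044416
(5,2): OLD=38763233208446045/140737488355328 → NEW=255, ERR=2875173677837405/140737488355328
(5,3): OLD=808612071280823119/4503599627370496 → NEW=255, ERR=-339805833698653361/4503599627370496
(5,4): OLD=1309005685709519599/9007199254740992 → NEW=255, ERR=-987830124249433361/9007199254740992
(5,5): OLD=4654138814646311803/144115188075855872 → NEW=0, ERR=4654138814646311803/144115188075855872
(6,0): OLD=26426142353279637/281474976710656 → NEW=0, ERR=26426142353279637/281474976710656
(6,1): OLD=1404350392986546801/4503599627370496 → NEW=255, ERR=255932488007070321/4503599627370496
(6,2): OLD=1677728704689043721/18014398509481984 → NEW=0, ERR=1677728704689043721/18014398509481984
(6,3): OLD=65105551506707104133/288230376151711744 → NEW=255, ERR=-8393194411979390587/288230376151711744
Target (6,3): original=228, with diffused error = 65105551506707104133/288230376151711744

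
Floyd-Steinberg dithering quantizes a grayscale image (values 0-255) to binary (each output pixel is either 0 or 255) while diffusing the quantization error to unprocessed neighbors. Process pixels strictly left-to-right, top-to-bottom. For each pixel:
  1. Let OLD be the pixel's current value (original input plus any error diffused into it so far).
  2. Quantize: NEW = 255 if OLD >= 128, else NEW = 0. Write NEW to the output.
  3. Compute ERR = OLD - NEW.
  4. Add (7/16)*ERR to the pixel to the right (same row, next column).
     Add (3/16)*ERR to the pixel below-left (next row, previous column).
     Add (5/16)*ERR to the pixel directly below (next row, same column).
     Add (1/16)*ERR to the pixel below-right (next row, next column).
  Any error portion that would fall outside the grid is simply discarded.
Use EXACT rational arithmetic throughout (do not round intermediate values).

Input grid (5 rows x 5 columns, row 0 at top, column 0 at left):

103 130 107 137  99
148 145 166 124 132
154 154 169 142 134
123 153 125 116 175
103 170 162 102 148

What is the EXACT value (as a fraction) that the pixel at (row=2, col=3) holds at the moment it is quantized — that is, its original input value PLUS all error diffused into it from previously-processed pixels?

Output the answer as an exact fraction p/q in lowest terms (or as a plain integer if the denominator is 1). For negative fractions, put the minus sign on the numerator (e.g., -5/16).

Answer: 39269182677/268435456

Derivation:
(0,0): OLD=103 → NEW=0, ERR=103
(0,1): OLD=2801/16 → NEW=255, ERR=-1279/16
(0,2): OLD=18439/256 → NEW=0, ERR=18439/256
(0,3): OLD=690225/4096 → NEW=255, ERR=-354255/4096
(0,4): OLD=4008279/65536 → NEW=0, ERR=4008279/65536
(1,0): OLD=42291/256 → NEW=255, ERR=-22989/256
(1,1): OLD=206181/2048 → NEW=0, ERR=206181/2048
(1,2): OLD=13850441/65536 → NEW=255, ERR=-2861239/65536
(1,3): OLD=24599893/262144 → NEW=0, ERR=24599893/262144
(1,4): OLD=783340639/4194304 → NEW=255, ERR=-286206881/4194304
(2,0): OLD=4745255/32768 → NEW=255, ERR=-3610585/32768
(2,1): OLD=129452573/1048576 → NEW=0, ERR=129452573/1048576
(2,2): OLD=3913381783/16777216 → NEW=255, ERR=-364808297/16777216
(2,3): OLD=39269182677/268435456 → NEW=255, ERR=-29181858603/268435456
Target (2,3): original=142, with diffused error = 39269182677/268435456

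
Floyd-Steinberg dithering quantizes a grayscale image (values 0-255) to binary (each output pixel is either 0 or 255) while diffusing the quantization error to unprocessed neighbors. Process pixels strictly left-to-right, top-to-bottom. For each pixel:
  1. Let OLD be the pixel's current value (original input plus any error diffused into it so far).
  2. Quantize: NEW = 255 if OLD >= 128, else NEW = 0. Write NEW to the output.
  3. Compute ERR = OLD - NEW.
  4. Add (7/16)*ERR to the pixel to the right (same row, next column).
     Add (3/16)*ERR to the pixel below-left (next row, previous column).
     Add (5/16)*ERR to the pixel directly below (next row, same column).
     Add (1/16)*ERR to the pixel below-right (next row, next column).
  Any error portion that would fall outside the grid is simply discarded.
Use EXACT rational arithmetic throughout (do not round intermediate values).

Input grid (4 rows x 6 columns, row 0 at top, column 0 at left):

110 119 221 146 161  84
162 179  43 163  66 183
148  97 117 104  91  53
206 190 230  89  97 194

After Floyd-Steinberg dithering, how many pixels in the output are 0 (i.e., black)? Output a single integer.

Answer: 11

Derivation:
(0,0): OLD=110 → NEW=0, ERR=110
(0,1): OLD=1337/8 → NEW=255, ERR=-703/8
(0,2): OLD=23367/128 → NEW=255, ERR=-9273/128
(0,3): OLD=234097/2048 → NEW=0, ERR=234097/2048
(0,4): OLD=6914327/32768 → NEW=255, ERR=-1441513/32768
(0,5): OLD=33949601/524288 → NEW=0, ERR=33949601/524288
(1,0): OLD=23027/128 → NEW=255, ERR=-9613/128
(1,1): OLD=114661/1024 → NEW=0, ERR=114661/1024
(1,2): OLD=2794761/32768 → NEW=0, ERR=2794761/32768
(1,3): OLD=29262901/131072 → NEW=255, ERR=-4160459/131072
(1,4): OLD=483611871/8388608 → NEW=0, ERR=483611871/8388608
(1,5): OLD=30294068073/134217728 → NEW=255, ERR=-3931452567/134217728
(2,0): OLD=2384295/16384 → NEW=255, ERR=-1793625/16384
(2,1): OLD=50014301/524288 → NEW=0, ERR=50014301/524288
(2,2): OLD=1563929047/8388608 → NEW=255, ERR=-575165993/8388608
(2,3): OLD=5383714655/67108864 → NEW=0, ERR=5383714655/67108864
(2,4): OLD=293427299101/2147483648 → NEW=255, ERR=-254181031139/2147483648
(2,5): OLD=-148912650853/34359738368 → NEW=0, ERR=-148912650853/34359738368
(3,0): OLD=1591116151/8388608 → NEW=255, ERR=-547978889/8388608
(3,1): OLD=11511413099/67108864 → NEW=255, ERR=-5601347221/67108864
(3,2): OLD=103648761873/536870912 → NEW=255, ERR=-33253320687/536870912
(3,3): OLD=2078532492691/34359738368 → NEW=0, ERR=2078532492691/34359738368
(3,4): OLD=24925641427827/274877906944 → NEW=0, ERR=24925641427827/274877906944
(3,5): OLD=989208835129053/4398046511104 → NEW=255, ERR=-132293025202467/4398046511104
Output grid:
  Row 0: .##.#.  (3 black, running=3)
  Row 1: #..#.#  (3 black, running=6)
  Row 2: #.#.#.  (3 black, running=9)
  Row 3: ###..#  (2 black, running=11)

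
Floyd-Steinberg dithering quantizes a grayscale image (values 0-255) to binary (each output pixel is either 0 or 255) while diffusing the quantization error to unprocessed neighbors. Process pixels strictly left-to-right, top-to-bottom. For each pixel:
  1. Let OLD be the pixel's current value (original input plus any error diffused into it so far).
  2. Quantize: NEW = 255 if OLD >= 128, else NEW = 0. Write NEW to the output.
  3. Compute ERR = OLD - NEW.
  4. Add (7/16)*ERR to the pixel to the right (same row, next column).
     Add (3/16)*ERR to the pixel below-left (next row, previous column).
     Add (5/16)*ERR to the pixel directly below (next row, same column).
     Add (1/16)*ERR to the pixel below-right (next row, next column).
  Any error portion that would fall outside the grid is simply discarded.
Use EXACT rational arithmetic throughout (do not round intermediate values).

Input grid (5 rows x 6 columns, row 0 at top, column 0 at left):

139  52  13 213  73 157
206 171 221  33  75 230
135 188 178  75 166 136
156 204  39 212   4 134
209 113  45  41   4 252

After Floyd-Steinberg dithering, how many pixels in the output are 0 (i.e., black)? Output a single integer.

(0,0): OLD=139 → NEW=255, ERR=-116
(0,1): OLD=5/4 → NEW=0, ERR=5/4
(0,2): OLD=867/64 → NEW=0, ERR=867/64
(0,3): OLD=224181/1024 → NEW=255, ERR=-36939/1024
(0,4): OLD=937459/16384 → NEW=0, ERR=937459/16384
(0,5): OLD=47718821/262144 → NEW=255, ERR=-19127899/262144
(1,0): OLD=10879/64 → NEW=255, ERR=-5441/64
(1,1): OLD=66297/512 → NEW=255, ERR=-64263/512
(1,2): OLD=2681005/16384 → NEW=255, ERR=-1496915/16384
(1,3): OLD=-437111/65536 → NEW=0, ERR=-437111/65536
(1,4): OLD=310490331/4194304 → NEW=0, ERR=310490331/4194304
(1,5): OLD=16318228621/67108864 → NEW=255, ERR=-794531699/67108864
(2,0): OLD=695491/8192 → NEW=0, ERR=695491/8192
(2,1): OLD=42854225/262144 → NEW=255, ERR=-23992495/262144
(2,2): OLD=420737459/4194304 → NEW=0, ERR=420737459/4194304
(2,3): OLD=4193356123/33554432 → NEW=0, ERR=4193356123/33554432
(2,4): OLD=258956158225/1073741824 → NEW=255, ERR=-14848006895/1073741824
(2,5): OLD=2248449149575/17179869184 → NEW=255, ERR=-2132417492345/17179869184
(3,0): OLD=693612499/4194304 → NEW=255, ERR=-375935021/4194304
(3,1): OLD=5378783639/33554432 → NEW=255, ERR=-3177596521/33554432
(3,2): OLD=12516658645/268435456 → NEW=0, ERR=12516658645/268435456
(3,3): OLD=4726700457567/17179869184 → NEW=255, ERR=345833815647/17179869184
(3,4): OLD=-958873178177/137438953472 → NEW=0, ERR=-958873178177/137438953472
(3,5): OLD=200759759420369/2199023255552 → NEW=0, ERR=200759759420369/2199023255552
(4,0): OLD=87635830205/536870912 → NEW=255, ERR=-49266252355/536870912
(4,1): OLD=398571389913/8589934592 → NEW=0, ERR=398571389913/8589934592
(4,2): OLD=21365408065851/274877906944 → NEW=0, ERR=21365408065851/274877906944
(4,3): OLD=364608288051399/4398046511104 → NEW=0, ERR=364608288051399/4398046511104
(4,4): OLD=3973405297889975/70368744177664 → NEW=0, ERR=3973405297889975/70368744177664
(4,5): OLD=343171232049603489/1125899906842624 → NEW=255, ERR=56066755804734369/1125899906842624
Output grid:
  Row 0: #..#.#  (3 black, running=3)
  Row 1: ###..#  (2 black, running=5)
  Row 2: .#..##  (3 black, running=8)
  Row 3: ##.#..  (3 black, running=11)
  Row 4: #....#  (4 black, running=15)

Answer: 15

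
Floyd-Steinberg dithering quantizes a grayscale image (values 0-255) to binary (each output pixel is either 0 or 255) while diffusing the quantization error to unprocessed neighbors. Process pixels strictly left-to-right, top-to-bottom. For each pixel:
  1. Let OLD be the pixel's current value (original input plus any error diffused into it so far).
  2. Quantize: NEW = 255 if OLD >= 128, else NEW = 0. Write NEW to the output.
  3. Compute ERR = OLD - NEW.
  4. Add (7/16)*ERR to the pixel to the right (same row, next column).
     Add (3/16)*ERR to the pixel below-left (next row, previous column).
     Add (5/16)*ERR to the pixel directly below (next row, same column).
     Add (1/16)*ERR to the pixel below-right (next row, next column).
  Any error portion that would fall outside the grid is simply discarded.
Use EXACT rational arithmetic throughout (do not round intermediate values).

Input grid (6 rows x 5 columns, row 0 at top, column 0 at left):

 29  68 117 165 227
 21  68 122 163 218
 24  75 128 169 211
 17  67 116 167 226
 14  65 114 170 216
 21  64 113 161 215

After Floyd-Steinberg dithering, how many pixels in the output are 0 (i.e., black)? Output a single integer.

Answer: 16

Derivation:
(0,0): OLD=29 → NEW=0, ERR=29
(0,1): OLD=1291/16 → NEW=0, ERR=1291/16
(0,2): OLD=38989/256 → NEW=255, ERR=-26291/256
(0,3): OLD=491803/4096 → NEW=0, ERR=491803/4096
(0,4): OLD=18319293/65536 → NEW=255, ERR=1607613/65536
(1,0): OLD=11569/256 → NEW=0, ERR=11569/256
(1,1): OLD=195671/2048 → NEW=0, ERR=195671/2048
(1,2): OLD=10437411/65536 → NEW=255, ERR=-6274269/65536
(1,3): OLD=41108647/262144 → NEW=255, ERR=-25738073/262144
(1,4): OLD=797819413/4194304 → NEW=255, ERR=-271728107/4194304
(2,0): OLD=1836205/32768 → NEW=0, ERR=1836205/32768
(2,1): OLD=119796287/1048576 → NEW=0, ERR=119796287/1048576
(2,2): OLD=2275442813/16777216 → NEW=255, ERR=-2002747267/16777216
(2,3): OLD=18243227687/268435456 → NEW=0, ERR=18243227687/268435456
(2,4): OLD=920631912273/4294967296 → NEW=255, ERR=-174584748207/4294967296
(3,0): OLD=938394333/16777216 → NEW=0, ERR=938394333/16777216
(3,1): OLD=14534767001/134217728 → NEW=0, ERR=14534767001/134217728
(3,2): OLD=626880695523/4294967296 → NEW=255, ERR=-468335964957/4294967296
(3,3): OLD=1077600191275/8589934592 → NEW=0, ERR=1077600191275/8589934592
(3,4): OLD=37442340627511/137438953472 → NEW=255, ERR=2395407492151/137438953472
(4,0): OLD=111204845395/2147483648 → NEW=0, ERR=111204845395/2147483648
(4,1): OLD=7184417597907/68719476736 → NEW=0, ERR=7184417597907/68719476736
(4,2): OLD=171472576850365/1099511627776 → NEW=255, ERR=-108902888232515/1099511627776
(4,3): OLD=2855611305121747/17592186044416 → NEW=255, ERR=-1630396136204333/17592186044416
(4,4): OLD=53125808002779205/281474976710656 → NEW=255, ERR=-18650311058438075/281474976710656
(5,0): OLD=62435772240217/1099511627776 → NEW=0, ERR=62435772240217/1099511627776
(5,1): OLD=933965968250699/8796093022208 → NEW=0, ERR=933965968250699/8796093022208
(5,2): OLD=33117987361663907/281474976710656 → NEW=0, ERR=33117987361663907/281474976710656
(5,3): OLD=185660922019778125/1125899906842624 → NEW=255, ERR=-101443554225090995/1125899906842624
(5,4): OLD=2685639226077150783/18014398509481984 → NEW=255, ERR=-1908032393840755137/18014398509481984
Output grid:
  Row 0: ..#.#  (3 black, running=3)
  Row 1: ..###  (2 black, running=5)
  Row 2: ..#.#  (3 black, running=8)
  Row 3: ..#.#  (3 black, running=11)
  Row 4: ..###  (2 black, running=13)
  Row 5: ...##  (3 black, running=16)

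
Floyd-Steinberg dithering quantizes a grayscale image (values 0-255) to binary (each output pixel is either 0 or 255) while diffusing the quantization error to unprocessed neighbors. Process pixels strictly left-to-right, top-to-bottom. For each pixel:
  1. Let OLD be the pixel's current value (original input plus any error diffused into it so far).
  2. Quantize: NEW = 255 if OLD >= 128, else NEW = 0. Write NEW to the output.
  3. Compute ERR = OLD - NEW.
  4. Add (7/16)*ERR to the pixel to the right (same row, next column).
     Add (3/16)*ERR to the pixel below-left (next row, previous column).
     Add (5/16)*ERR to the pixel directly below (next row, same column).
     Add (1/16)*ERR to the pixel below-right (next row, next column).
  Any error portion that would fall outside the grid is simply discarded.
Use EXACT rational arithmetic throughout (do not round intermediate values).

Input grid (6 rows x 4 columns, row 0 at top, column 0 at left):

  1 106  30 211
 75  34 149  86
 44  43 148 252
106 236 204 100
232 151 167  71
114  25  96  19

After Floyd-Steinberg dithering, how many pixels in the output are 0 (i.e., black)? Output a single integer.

(0,0): OLD=1 → NEW=0, ERR=1
(0,1): OLD=1703/16 → NEW=0, ERR=1703/16
(0,2): OLD=19601/256 → NEW=0, ERR=19601/256
(0,3): OLD=1001463/4096 → NEW=255, ERR=-43017/4096
(1,0): OLD=24389/256 → NEW=0, ERR=24389/256
(1,1): OLD=252643/2048 → NEW=0, ERR=252643/2048
(1,2): OLD=15176863/65536 → NEW=255, ERR=-1534817/65536
(1,3): OLD=81010313/1048576 → NEW=0, ERR=81010313/1048576
(2,0): OLD=3175281/32768 → NEW=0, ERR=3175281/32768
(2,1): OLD=131604715/1048576 → NEW=0, ERR=131604715/1048576
(2,2): OLD=456732471/2097152 → NEW=255, ERR=-78041289/2097152
(2,3): OLD=8670416827/33554432 → NEW=255, ERR=114036667/33554432
(3,0): OLD=2681244001/16777216 → NEW=255, ERR=-1596946079/16777216
(3,1): OLD=62453275199/268435456 → NEW=255, ERR=-5997766081/268435456
(3,2): OLD=820670227905/4294967296 → NEW=255, ERR=-274546432575/4294967296
(3,3): OLD=4863277552583/68719476736 → NEW=0, ERR=4863277552583/68719476736
(4,0): OLD=850683428109/4294967296 → NEW=255, ERR=-244533232371/4294967296
(4,1): OLD=3476314790055/34359738368 → NEW=0, ERR=3476314790055/34359738368
(4,2): OLD=223377538834375/1099511627776 → NEW=255, ERR=-56997926248505/1099511627776
(4,3): OLD=1168838042881441/17592186044416 → NEW=0, ERR=1168838042881441/17592186044416
(5,0): OLD=63319777858557/549755813888 → NEW=0, ERR=63319777858557/549755813888
(5,1): OLD=1648897621306507/17592186044416 → NEW=0, ERR=1648897621306507/17592186044416
(5,2): OLD=1227826072332519/8796093022208 → NEW=255, ERR=-1015177648330521/8796093022208
(5,3): OLD=-3932239124693705/281474976710656 → NEW=0, ERR=-3932239124693705/281474976710656
Output grid:
  Row 0: ...#  (3 black, running=3)
  Row 1: ..#.  (3 black, running=6)
  Row 2: ..##  (2 black, running=8)
  Row 3: ###.  (1 black, running=9)
  Row 4: #.#.  (2 black, running=11)
  Row 5: ..#.  (3 black, running=14)

Answer: 14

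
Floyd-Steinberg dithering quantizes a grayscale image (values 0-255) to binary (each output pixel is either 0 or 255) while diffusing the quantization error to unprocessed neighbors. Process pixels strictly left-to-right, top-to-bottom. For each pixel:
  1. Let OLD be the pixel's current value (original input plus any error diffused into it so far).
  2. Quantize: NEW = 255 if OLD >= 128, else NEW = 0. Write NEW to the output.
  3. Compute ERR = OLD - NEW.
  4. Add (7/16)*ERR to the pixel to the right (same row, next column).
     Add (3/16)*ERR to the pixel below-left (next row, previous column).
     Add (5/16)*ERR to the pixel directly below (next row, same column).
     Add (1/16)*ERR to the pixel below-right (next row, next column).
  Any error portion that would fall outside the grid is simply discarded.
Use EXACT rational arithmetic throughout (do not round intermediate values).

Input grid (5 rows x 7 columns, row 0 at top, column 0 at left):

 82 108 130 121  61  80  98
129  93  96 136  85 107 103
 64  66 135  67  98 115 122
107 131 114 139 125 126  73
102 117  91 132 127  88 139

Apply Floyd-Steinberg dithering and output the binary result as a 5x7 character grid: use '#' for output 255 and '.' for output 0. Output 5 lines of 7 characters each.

(0,0): OLD=82 → NEW=0, ERR=82
(0,1): OLD=1151/8 → NEW=255, ERR=-889/8
(0,2): OLD=10417/128 → NEW=0, ERR=10417/128
(0,3): OLD=320727/2048 → NEW=255, ERR=-201513/2048
(0,4): OLD=588257/32768 → NEW=0, ERR=588257/32768
(0,5): OLD=46060839/524288 → NEW=0, ERR=46060839/524288
(0,6): OLD=1144509457/8388608 → NEW=255, ERR=-994585583/8388608
(1,0): OLD=17125/128 → NEW=255, ERR=-15515/128
(1,1): OLD=26243/1024 → NEW=0, ERR=26243/1024
(1,2): OLD=3514367/32768 → NEW=0, ERR=3514367/32768
(1,3): OLD=21053555/131072 → NEW=255, ERR=-12369805/131072
(1,4): OLD=500332889/8388608 → NEW=0, ERR=500332889/8388608
(1,5): OLD=9357665641/67108864 → NEW=255, ERR=-7755094679/67108864
(1,6): OLD=22422109191/1073741824 → NEW=0, ERR=22422109191/1073741824
(2,0): OLD=506705/16384 → NEW=0, ERR=506705/16384
(2,1): OLD=52467019/524288 → NEW=0, ERR=52467019/524288
(2,2): OLD=1645879329/8388608 → NEW=255, ERR=-493215711/8388608
(2,3): OLD=1991208409/67108864 → NEW=0, ERR=1991208409/67108864
(2,4): OLD=54789924489/536870912 → NEW=0, ERR=54789924489/536870912
(2,5): OLD=2253645262051/17179869184 → NEW=255, ERR=-2127221379869/17179869184
(2,6): OLD=18453019485541/274877906944 → NEW=0, ERR=18453019485541/274877906944
(3,0): OLD=1136054913/8388608 → NEW=255, ERR=-1003040127/8388608
(3,1): OLD=6769194413/67108864 → NEW=0, ERR=6769194413/67108864
(3,2): OLD=81375852023/536870912 → NEW=255, ERR=-55526230537/536870912
(3,3): OLD=254442399713/2147483648 → NEW=0, ERR=254442399713/2147483648
(3,4): OLD=51502985883265/274877906944 → NEW=255, ERR=-18590880387455/274877906944
(3,5): OLD=168625743546195/2199023255552 → NEW=0, ERR=168625743546195/2199023255552
(3,6): OLD=4214675810106509/35184372088832 → NEW=0, ERR=4214675810106509/35184372088832
(4,0): OLD=89707644207/1073741824 → NEW=0, ERR=89707644207/1073741824
(4,1): OLD=2717987237539/17179869184 → NEW=255, ERR=-1662879404381/17179869184
(4,2): OLD=12329068178157/274877906944 → NEW=0, ERR=12329068178157/274877906944
(4,3): OLD=372743340665919/2199023255552 → NEW=255, ERR=-188007589499841/2199023255552
(4,4): OLD=1587576580614637/17592186044416 → NEW=0, ERR=1587576580614637/17592186044416
(4,5): OLD=95520122254101261/562949953421312 → NEW=255, ERR=-48032115868333299/562949953421312
(4,6): OLD=1296118140487011435/9007199254740992 → NEW=255, ERR=-1000717669471941525/9007199254740992
Row 0: .#.#..#
Row 1: #..#.#.
Row 2: ..#..#.
Row 3: #.#.#..
Row 4: .#.#.##

Answer: .#.#..#
#..#.#.
..#..#.
#.#.#..
.#.#.##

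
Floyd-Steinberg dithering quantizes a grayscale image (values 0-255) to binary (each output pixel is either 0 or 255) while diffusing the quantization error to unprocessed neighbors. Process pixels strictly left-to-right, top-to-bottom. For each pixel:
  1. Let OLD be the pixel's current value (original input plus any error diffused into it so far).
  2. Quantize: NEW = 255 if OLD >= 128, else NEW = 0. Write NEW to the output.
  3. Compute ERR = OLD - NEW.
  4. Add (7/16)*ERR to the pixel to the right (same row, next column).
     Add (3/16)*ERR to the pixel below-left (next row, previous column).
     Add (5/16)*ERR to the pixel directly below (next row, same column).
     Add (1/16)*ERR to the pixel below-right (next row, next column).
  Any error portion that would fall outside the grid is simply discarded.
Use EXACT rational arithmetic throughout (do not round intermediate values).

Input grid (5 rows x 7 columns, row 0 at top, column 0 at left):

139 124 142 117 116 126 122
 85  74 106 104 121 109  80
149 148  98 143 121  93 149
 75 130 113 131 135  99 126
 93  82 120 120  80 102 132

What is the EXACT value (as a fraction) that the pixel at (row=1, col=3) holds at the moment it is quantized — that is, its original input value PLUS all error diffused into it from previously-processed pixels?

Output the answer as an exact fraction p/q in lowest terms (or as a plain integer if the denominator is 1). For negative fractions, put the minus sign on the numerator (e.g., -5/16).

(0,0): OLD=139 → NEW=255, ERR=-116
(0,1): OLD=293/4 → NEW=0, ERR=293/4
(0,2): OLD=11139/64 → NEW=255, ERR=-5181/64
(0,3): OLD=83541/1024 → NEW=0, ERR=83541/1024
(0,4): OLD=2485331/16384 → NEW=255, ERR=-1692589/16384
(0,5): OLD=21182021/262144 → NEW=0, ERR=21182021/262144
(0,6): OLD=659979235/4194304 → NEW=255, ERR=-409568285/4194304
(1,0): OLD=3999/64 → NEW=0, ERR=3999/64
(1,1): OLD=52121/512 → NEW=0, ERR=52121/512
(1,2): OLD=2377549/16384 → NEW=255, ERR=-1800371/16384
(1,3): OLD=3734889/65536 → NEW=0, ERR=3734889/65536
Target (1,3): original=104, with diffused error = 3734889/65536

Answer: 3734889/65536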